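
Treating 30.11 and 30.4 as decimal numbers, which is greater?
30.4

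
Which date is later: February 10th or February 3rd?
February 10th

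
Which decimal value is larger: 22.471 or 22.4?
22.471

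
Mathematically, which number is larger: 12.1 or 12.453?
12.453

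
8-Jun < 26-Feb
False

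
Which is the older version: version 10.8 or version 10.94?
version 10.8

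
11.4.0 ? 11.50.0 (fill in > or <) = <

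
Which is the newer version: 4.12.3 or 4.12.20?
4.12.20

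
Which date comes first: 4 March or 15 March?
4 March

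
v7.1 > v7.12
False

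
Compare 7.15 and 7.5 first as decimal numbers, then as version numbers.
As decimals: 7.15 < 7.5. As versions: v7.15 > v7.5 (minor version 15 > 5).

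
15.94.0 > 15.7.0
True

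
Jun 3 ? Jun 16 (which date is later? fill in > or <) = <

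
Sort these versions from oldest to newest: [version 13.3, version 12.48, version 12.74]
[version 12.48, version 12.74, version 13.3]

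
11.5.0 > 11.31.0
False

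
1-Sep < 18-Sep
True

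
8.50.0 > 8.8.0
True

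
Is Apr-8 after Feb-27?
Yes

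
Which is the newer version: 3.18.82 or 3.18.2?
3.18.82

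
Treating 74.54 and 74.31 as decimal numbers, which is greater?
74.54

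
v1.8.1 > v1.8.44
False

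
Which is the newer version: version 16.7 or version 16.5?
version 16.7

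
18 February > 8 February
True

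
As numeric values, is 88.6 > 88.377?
True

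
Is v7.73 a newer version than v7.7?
Yes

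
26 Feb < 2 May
True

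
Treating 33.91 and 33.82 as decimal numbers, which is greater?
33.91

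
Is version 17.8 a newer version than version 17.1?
Yes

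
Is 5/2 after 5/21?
No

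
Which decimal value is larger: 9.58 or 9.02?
9.58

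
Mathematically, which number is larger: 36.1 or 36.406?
36.406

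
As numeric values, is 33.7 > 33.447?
True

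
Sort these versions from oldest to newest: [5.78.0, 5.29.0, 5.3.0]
[5.3.0, 5.29.0, 5.78.0]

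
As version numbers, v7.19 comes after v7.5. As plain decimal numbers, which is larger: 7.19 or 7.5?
7.5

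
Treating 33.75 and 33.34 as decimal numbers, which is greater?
33.75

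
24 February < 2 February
False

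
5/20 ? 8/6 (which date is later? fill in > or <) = <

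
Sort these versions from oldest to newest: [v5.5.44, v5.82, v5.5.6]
[v5.5.6, v5.5.44, v5.82]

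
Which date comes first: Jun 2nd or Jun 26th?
Jun 2nd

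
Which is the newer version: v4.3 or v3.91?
v4.3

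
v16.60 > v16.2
True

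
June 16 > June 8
True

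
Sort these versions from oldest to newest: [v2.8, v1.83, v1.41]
[v1.41, v1.83, v2.8]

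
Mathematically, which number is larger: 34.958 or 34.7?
34.958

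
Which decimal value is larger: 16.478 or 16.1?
16.478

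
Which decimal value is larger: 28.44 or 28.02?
28.44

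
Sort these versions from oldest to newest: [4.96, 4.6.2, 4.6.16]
[4.6.2, 4.6.16, 4.96]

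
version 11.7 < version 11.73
True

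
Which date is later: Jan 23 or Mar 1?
Mar 1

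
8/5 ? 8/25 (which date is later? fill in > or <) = <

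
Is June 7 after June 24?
No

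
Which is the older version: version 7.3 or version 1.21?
version 1.21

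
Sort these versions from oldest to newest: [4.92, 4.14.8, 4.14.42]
[4.14.8, 4.14.42, 4.92]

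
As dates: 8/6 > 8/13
False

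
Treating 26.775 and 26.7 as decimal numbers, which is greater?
26.775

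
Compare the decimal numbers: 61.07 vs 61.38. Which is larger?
61.38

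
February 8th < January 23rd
False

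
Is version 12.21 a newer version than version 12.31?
No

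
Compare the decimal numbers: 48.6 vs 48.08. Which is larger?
48.6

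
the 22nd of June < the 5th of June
False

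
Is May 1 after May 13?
No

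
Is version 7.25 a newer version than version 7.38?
No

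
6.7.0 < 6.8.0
True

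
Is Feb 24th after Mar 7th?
No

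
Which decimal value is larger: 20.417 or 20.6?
20.6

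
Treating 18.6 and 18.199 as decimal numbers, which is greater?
18.6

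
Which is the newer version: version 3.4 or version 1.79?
version 3.4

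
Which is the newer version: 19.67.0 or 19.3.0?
19.67.0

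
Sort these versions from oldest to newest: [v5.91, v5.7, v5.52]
[v5.7, v5.52, v5.91]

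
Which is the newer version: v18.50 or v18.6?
v18.50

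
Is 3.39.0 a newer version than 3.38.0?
Yes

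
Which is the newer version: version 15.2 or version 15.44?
version 15.44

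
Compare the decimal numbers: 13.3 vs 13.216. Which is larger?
13.3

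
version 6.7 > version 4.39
True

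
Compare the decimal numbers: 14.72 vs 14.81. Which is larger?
14.81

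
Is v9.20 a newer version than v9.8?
Yes. Version numbers are compared segment by segment as integers, not as decimals: minor version 20 > 8, so v9.20 > v9.8 (even though the decimal 9.20 < 9.8).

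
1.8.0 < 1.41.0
True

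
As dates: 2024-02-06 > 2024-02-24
False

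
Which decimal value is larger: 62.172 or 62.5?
62.5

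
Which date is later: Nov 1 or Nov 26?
Nov 26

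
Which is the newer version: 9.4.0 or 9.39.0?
9.39.0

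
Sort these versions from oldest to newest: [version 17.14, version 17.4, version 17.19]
[version 17.4, version 17.14, version 17.19]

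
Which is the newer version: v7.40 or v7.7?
v7.40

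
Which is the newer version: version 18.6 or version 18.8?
version 18.8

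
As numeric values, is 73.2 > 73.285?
False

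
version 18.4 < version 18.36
True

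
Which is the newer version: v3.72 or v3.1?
v3.72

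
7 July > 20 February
True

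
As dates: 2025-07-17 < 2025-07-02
False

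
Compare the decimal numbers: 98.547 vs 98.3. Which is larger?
98.547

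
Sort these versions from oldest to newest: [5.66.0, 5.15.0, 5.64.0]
[5.15.0, 5.64.0, 5.66.0]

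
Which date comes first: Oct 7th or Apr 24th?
Apr 24th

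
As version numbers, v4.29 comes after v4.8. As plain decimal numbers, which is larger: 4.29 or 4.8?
4.8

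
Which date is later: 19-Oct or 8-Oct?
19-Oct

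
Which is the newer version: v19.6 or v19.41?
v19.41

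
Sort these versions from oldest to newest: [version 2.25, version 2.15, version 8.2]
[version 2.15, version 2.25, version 8.2]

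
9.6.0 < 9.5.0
False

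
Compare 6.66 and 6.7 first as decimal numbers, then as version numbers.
As decimals: 6.66 < 6.7. As versions: v6.66 > v6.7 (minor version 66 > 7).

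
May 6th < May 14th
True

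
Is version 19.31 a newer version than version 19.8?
Yes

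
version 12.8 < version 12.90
True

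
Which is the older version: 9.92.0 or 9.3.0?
9.3.0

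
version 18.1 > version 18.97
False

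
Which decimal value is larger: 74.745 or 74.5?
74.745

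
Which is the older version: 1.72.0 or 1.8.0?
1.8.0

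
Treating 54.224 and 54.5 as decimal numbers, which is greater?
54.5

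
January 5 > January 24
False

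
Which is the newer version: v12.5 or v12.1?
v12.5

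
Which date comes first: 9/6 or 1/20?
1/20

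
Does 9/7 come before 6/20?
No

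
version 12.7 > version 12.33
False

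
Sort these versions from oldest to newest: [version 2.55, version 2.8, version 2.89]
[version 2.8, version 2.55, version 2.89]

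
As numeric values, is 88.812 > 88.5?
True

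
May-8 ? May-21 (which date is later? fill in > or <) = <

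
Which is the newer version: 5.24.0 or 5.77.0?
5.77.0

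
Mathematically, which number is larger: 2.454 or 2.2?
2.454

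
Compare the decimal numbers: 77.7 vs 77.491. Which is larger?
77.7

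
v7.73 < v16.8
True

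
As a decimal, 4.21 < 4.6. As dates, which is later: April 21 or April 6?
April 21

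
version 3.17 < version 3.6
False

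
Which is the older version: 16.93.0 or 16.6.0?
16.6.0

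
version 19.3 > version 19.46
False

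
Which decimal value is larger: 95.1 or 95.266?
95.266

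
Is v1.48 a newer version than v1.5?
Yes. Version numbers are compared segment by segment as integers, not as decimals: minor version 48 > 5, so v1.48 > v1.5 (even though the decimal 1.48 < 1.5).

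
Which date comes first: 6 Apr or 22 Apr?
6 Apr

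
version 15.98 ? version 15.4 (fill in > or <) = >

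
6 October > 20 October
False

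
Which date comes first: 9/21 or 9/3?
9/3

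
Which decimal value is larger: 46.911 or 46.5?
46.911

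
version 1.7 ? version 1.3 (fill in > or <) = >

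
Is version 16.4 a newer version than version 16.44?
No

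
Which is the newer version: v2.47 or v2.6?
v2.47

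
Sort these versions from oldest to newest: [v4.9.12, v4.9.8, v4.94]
[v4.9.8, v4.9.12, v4.94]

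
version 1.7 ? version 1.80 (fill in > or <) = <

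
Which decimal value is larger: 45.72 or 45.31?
45.72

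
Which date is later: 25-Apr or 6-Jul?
6-Jul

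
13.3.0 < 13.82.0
True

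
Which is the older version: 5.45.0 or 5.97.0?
5.45.0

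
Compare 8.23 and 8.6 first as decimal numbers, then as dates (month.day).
As decimals: 8.23 < 8.6. As dates: 8/23 is later than 8/6 (day 23 > day 6).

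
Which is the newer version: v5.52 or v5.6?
v5.52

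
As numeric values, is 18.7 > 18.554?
True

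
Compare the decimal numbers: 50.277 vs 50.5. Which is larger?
50.5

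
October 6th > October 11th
False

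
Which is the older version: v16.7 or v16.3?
v16.3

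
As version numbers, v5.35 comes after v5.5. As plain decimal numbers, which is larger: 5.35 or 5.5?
5.5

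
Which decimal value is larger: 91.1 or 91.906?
91.906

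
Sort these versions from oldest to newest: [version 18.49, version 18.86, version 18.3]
[version 18.3, version 18.49, version 18.86]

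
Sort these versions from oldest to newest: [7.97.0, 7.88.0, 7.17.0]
[7.17.0, 7.88.0, 7.97.0]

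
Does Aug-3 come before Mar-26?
No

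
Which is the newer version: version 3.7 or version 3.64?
version 3.64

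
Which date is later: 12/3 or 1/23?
12/3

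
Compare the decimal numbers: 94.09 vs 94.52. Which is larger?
94.52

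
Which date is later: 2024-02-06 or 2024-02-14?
2024-02-14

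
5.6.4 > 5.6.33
False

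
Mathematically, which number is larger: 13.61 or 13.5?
13.61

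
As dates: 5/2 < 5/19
True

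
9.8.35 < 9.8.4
False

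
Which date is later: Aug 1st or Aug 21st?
Aug 21st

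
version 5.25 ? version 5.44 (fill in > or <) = <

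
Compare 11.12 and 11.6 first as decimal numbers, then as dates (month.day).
As decimals: 11.12 < 11.6. As dates: 11/12 is later than 11/6 (day 12 > day 6).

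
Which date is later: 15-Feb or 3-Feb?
15-Feb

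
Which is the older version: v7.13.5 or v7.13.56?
v7.13.5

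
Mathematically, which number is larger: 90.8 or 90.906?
90.906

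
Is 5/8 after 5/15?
No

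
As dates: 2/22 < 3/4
True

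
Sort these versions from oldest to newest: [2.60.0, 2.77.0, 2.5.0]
[2.5.0, 2.60.0, 2.77.0]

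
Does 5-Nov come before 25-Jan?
No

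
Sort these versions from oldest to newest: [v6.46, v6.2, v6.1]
[v6.1, v6.2, v6.46]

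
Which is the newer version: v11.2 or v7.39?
v11.2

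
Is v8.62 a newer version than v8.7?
Yes. Version numbers are compared segment by segment as integers, not as decimals: minor version 62 > 7, so v8.62 > v8.7 (even though the decimal 8.62 < 8.7).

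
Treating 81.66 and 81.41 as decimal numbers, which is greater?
81.66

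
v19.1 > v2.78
True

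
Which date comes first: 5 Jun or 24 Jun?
5 Jun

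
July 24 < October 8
True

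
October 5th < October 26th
True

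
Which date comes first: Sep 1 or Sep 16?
Sep 1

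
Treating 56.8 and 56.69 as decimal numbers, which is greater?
56.8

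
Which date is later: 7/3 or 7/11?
7/11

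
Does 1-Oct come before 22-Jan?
No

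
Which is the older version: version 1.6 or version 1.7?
version 1.6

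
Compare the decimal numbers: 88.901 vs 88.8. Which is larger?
88.901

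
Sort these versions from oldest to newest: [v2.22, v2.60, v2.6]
[v2.6, v2.22, v2.60]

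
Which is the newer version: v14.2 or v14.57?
v14.57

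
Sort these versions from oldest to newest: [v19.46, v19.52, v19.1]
[v19.1, v19.46, v19.52]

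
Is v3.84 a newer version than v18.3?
No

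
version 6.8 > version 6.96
False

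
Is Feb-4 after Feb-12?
No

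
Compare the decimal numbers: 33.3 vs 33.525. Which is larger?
33.525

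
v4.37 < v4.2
False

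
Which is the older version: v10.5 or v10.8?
v10.5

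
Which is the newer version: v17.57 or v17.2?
v17.57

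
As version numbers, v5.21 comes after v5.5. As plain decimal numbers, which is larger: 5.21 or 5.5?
5.5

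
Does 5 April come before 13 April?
Yes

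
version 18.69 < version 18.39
False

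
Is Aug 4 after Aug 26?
No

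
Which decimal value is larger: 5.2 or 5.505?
5.505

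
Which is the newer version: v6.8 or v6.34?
v6.34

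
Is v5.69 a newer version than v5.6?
Yes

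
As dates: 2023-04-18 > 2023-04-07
True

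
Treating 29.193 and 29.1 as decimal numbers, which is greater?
29.193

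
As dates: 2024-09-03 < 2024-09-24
True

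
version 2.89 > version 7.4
False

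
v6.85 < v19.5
True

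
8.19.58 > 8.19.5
True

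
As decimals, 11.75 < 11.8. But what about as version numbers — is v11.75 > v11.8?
True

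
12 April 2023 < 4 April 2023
False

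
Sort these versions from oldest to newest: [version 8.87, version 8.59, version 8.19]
[version 8.19, version 8.59, version 8.87]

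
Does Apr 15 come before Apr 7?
No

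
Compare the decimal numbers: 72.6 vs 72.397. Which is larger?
72.6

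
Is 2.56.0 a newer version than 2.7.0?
Yes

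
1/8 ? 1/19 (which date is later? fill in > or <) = <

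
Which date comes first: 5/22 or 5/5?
5/5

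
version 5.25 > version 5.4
True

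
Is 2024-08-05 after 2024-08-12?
No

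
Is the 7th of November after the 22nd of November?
No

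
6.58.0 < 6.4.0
False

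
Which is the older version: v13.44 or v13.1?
v13.1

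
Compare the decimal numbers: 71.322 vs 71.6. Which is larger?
71.6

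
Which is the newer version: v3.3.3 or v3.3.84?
v3.3.84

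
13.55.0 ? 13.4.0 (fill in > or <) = >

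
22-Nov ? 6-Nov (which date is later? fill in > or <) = >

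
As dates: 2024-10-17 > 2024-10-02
True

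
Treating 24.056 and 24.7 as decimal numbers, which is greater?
24.7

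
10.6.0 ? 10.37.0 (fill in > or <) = <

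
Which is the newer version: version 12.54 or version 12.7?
version 12.54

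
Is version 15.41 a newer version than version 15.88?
No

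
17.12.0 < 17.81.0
True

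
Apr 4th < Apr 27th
True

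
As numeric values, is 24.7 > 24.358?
True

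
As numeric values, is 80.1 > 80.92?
False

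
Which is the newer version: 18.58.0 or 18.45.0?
18.58.0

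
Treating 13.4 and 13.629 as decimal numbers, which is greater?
13.629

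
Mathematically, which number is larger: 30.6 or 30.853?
30.853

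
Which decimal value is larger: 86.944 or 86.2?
86.944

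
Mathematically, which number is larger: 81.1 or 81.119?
81.119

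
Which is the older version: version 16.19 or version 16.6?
version 16.6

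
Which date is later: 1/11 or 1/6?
1/11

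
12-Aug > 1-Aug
True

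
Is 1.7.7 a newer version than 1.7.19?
No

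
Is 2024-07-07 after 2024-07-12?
No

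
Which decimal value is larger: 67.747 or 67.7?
67.747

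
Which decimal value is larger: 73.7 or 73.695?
73.7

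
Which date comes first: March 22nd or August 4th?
March 22nd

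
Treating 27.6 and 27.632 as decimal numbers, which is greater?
27.632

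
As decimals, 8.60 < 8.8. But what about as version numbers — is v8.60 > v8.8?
True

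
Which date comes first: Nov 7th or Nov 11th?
Nov 7th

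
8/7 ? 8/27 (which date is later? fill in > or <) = <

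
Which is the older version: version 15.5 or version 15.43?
version 15.5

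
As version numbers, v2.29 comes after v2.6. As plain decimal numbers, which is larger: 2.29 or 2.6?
2.6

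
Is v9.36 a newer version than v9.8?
Yes. Version numbers are compared segment by segment as integers, not as decimals: minor version 36 > 8, so v9.36 > v9.8 (even though the decimal 9.36 < 9.8).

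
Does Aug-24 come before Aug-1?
No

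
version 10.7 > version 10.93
False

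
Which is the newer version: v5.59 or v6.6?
v6.6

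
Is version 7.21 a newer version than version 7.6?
Yes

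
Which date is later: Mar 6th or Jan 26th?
Mar 6th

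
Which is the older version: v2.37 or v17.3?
v2.37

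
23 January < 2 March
True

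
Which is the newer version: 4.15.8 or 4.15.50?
4.15.50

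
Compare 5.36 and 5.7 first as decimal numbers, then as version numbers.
As decimals: 5.36 < 5.7. As versions: v5.36 > v5.7 (minor version 36 > 7).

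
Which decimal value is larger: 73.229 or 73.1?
73.229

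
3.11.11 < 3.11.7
False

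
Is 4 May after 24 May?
No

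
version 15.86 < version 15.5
False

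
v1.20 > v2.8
False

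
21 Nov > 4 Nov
True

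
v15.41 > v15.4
True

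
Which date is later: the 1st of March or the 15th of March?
the 15th of March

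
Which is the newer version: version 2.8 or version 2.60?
version 2.60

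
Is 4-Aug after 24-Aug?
No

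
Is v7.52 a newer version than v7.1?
Yes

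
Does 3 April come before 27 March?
No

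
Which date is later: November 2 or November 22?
November 22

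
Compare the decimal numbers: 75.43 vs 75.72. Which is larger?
75.72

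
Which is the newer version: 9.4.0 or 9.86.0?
9.86.0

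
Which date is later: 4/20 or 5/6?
5/6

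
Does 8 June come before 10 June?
Yes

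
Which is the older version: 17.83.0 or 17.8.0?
17.8.0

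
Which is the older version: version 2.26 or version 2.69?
version 2.26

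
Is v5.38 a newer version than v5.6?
Yes. Version numbers are compared segment by segment as integers, not as decimals: minor version 38 > 6, so v5.38 > v5.6 (even though the decimal 5.38 < 5.6).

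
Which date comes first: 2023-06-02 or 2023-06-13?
2023-06-02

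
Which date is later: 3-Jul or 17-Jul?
17-Jul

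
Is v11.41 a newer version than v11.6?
Yes. Version numbers are compared segment by segment as integers, not as decimals: minor version 41 > 6, so v11.41 > v11.6 (even though the decimal 11.41 < 11.6).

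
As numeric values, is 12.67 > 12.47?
True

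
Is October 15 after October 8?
Yes. Day 15 comes after day 8 in October — this is a date comparison, not a decimal one (the decimal 10.15 would be smaller than 10.8).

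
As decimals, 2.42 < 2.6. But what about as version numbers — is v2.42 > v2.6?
True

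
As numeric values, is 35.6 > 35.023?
True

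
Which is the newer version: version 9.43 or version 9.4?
version 9.43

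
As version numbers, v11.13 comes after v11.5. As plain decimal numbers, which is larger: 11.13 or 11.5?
11.5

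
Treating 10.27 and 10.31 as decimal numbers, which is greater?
10.31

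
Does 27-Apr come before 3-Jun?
Yes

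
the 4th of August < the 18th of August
True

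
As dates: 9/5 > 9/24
False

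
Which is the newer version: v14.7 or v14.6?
v14.7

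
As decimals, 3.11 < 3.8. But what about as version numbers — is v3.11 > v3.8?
True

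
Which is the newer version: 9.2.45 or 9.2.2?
9.2.45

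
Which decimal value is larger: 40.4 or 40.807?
40.807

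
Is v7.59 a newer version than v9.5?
No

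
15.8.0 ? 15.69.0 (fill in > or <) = <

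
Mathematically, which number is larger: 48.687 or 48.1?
48.687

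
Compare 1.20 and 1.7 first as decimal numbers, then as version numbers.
As decimals: 1.20 < 1.7. As versions: v1.20 > v1.7 (minor version 20 > 7).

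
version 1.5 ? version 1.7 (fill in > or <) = <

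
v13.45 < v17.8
True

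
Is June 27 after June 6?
Yes. Day 27 comes after day 6 in June — this is a date comparison, not a decimal one (the decimal 6.27 would be smaller than 6.6).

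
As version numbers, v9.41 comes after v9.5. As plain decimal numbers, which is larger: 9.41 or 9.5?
9.5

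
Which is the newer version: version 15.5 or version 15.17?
version 15.17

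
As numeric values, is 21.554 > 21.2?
True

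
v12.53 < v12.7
False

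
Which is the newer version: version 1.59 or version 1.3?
version 1.59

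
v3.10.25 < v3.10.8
False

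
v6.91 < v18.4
True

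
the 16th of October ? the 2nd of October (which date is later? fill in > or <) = >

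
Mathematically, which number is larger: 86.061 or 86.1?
86.1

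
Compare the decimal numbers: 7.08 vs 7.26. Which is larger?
7.26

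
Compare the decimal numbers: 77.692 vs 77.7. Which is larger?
77.7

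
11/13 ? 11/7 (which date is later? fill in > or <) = >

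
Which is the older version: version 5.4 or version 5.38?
version 5.4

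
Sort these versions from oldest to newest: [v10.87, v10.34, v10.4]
[v10.4, v10.34, v10.87]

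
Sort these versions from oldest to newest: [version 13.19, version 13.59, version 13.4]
[version 13.4, version 13.19, version 13.59]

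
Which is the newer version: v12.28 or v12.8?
v12.28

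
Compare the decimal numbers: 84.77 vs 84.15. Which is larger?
84.77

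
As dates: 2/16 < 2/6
False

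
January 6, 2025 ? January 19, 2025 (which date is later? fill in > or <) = <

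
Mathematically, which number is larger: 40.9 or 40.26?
40.9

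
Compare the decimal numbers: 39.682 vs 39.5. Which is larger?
39.682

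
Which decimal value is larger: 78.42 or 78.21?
78.42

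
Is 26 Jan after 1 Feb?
No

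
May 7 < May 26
True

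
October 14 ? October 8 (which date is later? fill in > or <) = >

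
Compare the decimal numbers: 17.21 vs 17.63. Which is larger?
17.63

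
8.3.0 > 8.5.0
False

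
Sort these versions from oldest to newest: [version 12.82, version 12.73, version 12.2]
[version 12.2, version 12.73, version 12.82]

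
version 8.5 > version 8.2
True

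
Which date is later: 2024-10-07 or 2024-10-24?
2024-10-24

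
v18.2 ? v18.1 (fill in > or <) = >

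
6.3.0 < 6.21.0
True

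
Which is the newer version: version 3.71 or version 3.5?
version 3.71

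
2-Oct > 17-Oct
False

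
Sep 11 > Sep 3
True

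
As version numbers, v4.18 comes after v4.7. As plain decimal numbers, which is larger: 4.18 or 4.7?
4.7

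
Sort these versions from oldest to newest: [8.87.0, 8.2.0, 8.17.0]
[8.2.0, 8.17.0, 8.87.0]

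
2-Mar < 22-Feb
False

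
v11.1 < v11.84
True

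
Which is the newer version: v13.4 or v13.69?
v13.69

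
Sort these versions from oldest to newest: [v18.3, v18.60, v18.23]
[v18.3, v18.23, v18.60]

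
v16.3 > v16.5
False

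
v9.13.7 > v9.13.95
False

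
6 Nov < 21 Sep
False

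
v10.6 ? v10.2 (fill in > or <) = >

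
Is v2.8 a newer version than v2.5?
Yes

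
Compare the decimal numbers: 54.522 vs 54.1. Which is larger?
54.522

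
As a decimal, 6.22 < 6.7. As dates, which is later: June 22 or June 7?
June 22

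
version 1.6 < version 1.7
True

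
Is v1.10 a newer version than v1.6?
Yes. Version numbers are compared segment by segment as integers, not as decimals: minor version 10 > 6, so v1.10 > v1.6 (even though the decimal 1.10 < 1.6).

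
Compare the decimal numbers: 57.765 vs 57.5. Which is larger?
57.765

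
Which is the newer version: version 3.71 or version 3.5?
version 3.71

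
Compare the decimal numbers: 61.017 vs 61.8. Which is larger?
61.8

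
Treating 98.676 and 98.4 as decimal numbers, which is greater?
98.676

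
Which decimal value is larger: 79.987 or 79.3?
79.987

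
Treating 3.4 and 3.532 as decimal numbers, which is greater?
3.532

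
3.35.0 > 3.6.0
True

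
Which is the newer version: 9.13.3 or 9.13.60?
9.13.60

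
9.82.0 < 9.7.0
False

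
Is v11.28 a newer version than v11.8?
Yes. Version numbers are compared segment by segment as integers, not as decimals: minor version 28 > 8, so v11.28 > v11.8 (even though the decimal 11.28 < 11.8).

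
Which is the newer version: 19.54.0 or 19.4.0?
19.54.0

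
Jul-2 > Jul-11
False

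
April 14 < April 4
False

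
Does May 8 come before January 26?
No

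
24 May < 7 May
False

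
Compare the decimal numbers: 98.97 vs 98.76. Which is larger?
98.97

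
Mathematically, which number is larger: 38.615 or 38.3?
38.615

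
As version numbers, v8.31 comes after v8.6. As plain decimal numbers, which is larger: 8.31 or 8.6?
8.6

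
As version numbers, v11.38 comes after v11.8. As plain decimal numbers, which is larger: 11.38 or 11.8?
11.8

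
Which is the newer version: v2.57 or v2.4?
v2.57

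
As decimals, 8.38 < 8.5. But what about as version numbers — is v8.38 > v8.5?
True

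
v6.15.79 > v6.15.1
True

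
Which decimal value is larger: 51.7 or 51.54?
51.7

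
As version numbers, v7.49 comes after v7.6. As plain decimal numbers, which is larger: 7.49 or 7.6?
7.6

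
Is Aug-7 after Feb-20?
Yes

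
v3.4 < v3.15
True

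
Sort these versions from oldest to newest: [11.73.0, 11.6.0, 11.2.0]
[11.2.0, 11.6.0, 11.73.0]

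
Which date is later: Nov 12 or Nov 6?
Nov 12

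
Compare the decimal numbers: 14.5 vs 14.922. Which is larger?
14.922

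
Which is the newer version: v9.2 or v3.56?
v9.2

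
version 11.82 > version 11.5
True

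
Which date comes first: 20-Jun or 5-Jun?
5-Jun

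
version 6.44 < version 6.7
False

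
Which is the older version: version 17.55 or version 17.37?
version 17.37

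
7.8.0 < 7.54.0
True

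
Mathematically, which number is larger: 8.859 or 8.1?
8.859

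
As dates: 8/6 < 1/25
False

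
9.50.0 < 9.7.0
False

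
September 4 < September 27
True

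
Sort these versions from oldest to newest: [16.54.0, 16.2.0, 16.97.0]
[16.2.0, 16.54.0, 16.97.0]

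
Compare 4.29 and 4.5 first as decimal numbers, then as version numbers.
As decimals: 4.29 < 4.5. As versions: v4.29 > v4.5 (minor version 29 > 5).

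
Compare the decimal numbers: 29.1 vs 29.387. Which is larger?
29.387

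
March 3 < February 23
False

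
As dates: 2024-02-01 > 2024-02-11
False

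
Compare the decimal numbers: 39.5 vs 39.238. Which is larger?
39.5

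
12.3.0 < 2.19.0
False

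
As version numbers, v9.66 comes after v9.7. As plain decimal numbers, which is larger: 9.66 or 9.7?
9.7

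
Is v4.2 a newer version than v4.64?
No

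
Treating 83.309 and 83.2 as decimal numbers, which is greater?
83.309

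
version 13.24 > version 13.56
False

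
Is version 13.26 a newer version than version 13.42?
No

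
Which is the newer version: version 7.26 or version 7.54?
version 7.54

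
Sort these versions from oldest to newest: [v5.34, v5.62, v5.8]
[v5.8, v5.34, v5.62]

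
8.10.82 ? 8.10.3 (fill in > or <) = >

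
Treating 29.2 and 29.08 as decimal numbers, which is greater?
29.2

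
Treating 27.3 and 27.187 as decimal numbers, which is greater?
27.3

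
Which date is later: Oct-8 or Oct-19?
Oct-19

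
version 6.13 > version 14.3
False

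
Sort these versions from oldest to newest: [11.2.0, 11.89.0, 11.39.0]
[11.2.0, 11.39.0, 11.89.0]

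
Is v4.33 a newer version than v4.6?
Yes. Version numbers are compared segment by segment as integers, not as decimals: minor version 33 > 6, so v4.33 > v4.6 (even though the decimal 4.33 < 4.6).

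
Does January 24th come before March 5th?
Yes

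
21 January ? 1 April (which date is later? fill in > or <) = <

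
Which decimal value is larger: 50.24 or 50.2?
50.24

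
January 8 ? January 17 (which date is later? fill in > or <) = <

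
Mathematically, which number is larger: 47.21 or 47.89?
47.89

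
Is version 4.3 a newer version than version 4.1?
Yes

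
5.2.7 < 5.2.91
True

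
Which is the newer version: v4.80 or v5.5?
v5.5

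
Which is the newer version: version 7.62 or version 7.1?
version 7.62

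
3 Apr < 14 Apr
True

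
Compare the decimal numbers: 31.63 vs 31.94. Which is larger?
31.94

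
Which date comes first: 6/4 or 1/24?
1/24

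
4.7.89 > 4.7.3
True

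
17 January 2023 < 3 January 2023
False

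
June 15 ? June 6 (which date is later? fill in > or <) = >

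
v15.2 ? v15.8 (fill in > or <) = <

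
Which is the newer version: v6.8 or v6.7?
v6.8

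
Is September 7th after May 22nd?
Yes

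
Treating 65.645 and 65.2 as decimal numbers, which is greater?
65.645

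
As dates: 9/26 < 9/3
False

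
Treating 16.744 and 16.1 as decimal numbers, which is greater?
16.744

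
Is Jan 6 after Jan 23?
No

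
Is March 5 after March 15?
No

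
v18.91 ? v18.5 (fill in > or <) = >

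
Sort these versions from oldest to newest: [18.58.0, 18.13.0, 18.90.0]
[18.13.0, 18.58.0, 18.90.0]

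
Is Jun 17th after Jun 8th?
Yes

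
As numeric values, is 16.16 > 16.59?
False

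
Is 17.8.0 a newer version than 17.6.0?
Yes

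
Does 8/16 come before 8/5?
No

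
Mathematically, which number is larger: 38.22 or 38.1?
38.22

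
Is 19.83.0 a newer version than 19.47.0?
Yes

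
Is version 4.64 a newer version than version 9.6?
No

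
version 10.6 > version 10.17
False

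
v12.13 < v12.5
False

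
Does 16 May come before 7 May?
No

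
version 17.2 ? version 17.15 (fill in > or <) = <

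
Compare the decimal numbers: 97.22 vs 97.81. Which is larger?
97.81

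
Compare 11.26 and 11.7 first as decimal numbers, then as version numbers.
As decimals: 11.26 < 11.7. As versions: v11.26 > v11.7 (minor version 26 > 7).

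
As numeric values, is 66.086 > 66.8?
False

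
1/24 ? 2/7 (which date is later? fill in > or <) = <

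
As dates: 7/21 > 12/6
False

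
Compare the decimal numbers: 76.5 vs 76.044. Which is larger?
76.5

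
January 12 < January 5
False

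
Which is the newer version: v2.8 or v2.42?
v2.42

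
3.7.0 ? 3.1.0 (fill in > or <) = >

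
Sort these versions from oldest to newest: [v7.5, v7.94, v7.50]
[v7.5, v7.50, v7.94]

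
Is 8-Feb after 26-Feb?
No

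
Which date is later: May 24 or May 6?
May 24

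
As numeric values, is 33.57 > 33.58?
False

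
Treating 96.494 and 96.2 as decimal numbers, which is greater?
96.494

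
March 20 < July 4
True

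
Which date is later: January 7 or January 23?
January 23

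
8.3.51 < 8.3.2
False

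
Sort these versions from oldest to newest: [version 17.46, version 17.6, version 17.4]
[version 17.4, version 17.6, version 17.46]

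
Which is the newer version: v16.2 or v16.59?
v16.59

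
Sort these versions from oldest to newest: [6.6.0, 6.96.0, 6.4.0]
[6.4.0, 6.6.0, 6.96.0]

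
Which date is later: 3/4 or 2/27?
3/4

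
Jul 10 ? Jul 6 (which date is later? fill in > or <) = >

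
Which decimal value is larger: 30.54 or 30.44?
30.54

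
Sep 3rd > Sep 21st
False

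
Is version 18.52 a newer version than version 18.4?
Yes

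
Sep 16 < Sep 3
False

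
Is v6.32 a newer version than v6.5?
Yes. Version numbers are compared segment by segment as integers, not as decimals: minor version 32 > 5, so v6.32 > v6.5 (even though the decimal 6.32 < 6.5).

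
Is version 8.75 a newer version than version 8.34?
Yes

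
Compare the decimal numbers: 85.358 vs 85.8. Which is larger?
85.8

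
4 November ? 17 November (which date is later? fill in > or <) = <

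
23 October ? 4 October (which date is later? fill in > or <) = >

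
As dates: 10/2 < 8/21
False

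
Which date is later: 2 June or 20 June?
20 June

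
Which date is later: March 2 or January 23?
March 2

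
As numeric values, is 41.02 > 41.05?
False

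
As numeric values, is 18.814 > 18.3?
True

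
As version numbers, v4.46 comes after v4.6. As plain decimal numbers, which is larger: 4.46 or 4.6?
4.6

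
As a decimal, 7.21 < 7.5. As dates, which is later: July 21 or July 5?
July 21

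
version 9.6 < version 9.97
True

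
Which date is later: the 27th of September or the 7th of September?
the 27th of September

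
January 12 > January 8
True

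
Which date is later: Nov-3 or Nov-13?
Nov-13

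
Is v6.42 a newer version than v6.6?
Yes. Version numbers are compared segment by segment as integers, not as decimals: minor version 42 > 6, so v6.42 > v6.6 (even though the decimal 6.42 < 6.6).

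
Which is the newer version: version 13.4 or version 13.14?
version 13.14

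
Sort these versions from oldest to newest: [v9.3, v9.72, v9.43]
[v9.3, v9.43, v9.72]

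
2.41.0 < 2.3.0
False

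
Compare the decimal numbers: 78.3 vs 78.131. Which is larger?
78.3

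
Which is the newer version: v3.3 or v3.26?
v3.26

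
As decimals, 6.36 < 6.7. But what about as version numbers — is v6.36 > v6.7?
True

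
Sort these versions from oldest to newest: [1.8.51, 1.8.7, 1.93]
[1.8.7, 1.8.51, 1.93]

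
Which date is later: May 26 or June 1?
June 1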